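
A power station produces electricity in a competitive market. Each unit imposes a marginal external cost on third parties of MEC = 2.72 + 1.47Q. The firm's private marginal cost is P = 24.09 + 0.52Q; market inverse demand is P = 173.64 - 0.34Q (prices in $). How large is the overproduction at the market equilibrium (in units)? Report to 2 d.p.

Market equilibrium (private): 24.09 + 0.52Q = 173.64 - 0.34Q → Q_m = 173.8953.
Social marginal cost = private MC + MEC = 26.81 + 1.99Q.
Set SMC = demand: 26.81 + 1.99Q = 173.64 - 0.34Q → Q* = 63.0172.
Gap = |173.8953 − 63.0172| = 110.8781.

110.88 units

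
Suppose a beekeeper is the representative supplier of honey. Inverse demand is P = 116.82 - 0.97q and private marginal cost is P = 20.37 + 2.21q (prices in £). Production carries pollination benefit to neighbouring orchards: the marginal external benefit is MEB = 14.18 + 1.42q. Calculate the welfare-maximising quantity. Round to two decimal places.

q* = 62.86

Social marginal cost = private MC − MEB = 6.19 + 0.79q.
Set SMC = demand: 6.19 + 0.79q = 116.82 - 0.97q → q* = 62.8580.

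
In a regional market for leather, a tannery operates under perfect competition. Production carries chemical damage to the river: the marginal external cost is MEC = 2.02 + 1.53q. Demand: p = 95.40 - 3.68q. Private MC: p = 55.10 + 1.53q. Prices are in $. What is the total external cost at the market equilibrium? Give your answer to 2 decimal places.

Market equilibrium (private): 55.10 + 1.53q = 95.40 - 3.68q → q_m = 7.7351.
Total external cost = ∫₀^{q_m} (2.02 + 1.53q) dq = 2.02×7.7351 + ½×1.53×7.7351² = 61.3962.

$61.40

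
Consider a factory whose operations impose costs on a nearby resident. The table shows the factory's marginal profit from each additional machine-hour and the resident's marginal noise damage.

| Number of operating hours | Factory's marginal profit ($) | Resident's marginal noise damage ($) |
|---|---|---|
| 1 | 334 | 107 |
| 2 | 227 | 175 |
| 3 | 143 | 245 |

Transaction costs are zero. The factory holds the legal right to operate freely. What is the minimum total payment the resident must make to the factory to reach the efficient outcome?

$143

Left alone the factory would choose level 3 (marginal profit stays positive).
Efficient level: k* = 2 (marginal profit ≥ marginal noise damage through 2).
The resident must at least cover the factory's forgone profit from cutting 3→2: 143 = 143.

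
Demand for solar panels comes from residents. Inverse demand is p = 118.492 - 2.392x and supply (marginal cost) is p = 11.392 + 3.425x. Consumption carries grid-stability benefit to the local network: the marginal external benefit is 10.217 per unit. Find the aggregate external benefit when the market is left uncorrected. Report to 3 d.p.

Market equilibrium (private): 11.392 + 3.425x = 118.492 - 2.392x → x_m = 18.4116.
Total external benefit = MEB × x_m = 10.217 × 18.4116 = 188.1113.

188.111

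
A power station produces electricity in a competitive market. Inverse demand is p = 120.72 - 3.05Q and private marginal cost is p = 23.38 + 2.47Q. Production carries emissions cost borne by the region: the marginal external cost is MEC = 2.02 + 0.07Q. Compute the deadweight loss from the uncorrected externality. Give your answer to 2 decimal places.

DWL = 0.95

Market equilibrium (private): 23.38 + 2.47Q = 120.72 - 3.05Q → Q_m = 17.6341.
Social marginal cost = private MC + MEC = 25.40 + 2.54Q.
Set SMC = demand: 25.40 + 2.54Q = 120.72 - 3.05Q → Q* = 17.0519.
The welfare-loss triangle has base |Q_m − Q*| and height MEC(Q_m) (the vertical gap between SMC and demand is zero at Q* and MEC at Q_m).
DWL = ½ × 0.5822 × 3.2544 = 0.9474.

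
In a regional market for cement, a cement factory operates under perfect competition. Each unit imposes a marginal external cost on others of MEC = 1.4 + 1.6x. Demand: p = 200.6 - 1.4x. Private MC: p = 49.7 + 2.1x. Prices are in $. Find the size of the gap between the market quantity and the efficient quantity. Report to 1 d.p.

13.8 units

Market equilibrium (private): 49.7 + 2.1x = 200.6 - 1.4x → x_m = 43.1143.
Social marginal cost = private MC + MEC = 51.1 + 3.7x.
Set SMC = demand: 51.1 + 3.7x = 200.6 - 1.4x → x* = 29.3137.
Gap = |43.1143 − 29.3137| = 13.8006.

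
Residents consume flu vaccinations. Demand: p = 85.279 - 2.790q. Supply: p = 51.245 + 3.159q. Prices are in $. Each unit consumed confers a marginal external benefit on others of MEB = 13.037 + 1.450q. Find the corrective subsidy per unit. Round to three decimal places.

Social marginal benefit = demand + MEB = 98.316 - 1.340q.
Set SMB = MC: 98.316 - 1.340q = 51.245 + 3.159q → q* = 10.4625.
The Pigouvian subsidy equals MEB at q*: 13.037 + 1.450×10.4625 = 28.2076.

subsidy = $28.208 per unit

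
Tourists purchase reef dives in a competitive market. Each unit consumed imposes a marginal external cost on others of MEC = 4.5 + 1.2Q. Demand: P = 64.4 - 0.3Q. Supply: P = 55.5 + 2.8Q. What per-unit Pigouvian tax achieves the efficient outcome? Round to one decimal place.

tax = 5.7 per unit

Social marginal benefit = demand − MEC = 59.9 - 1.5Q.
Set SMB = MC: 59.9 - 1.5Q = 55.5 + 2.8Q → Q* = 1.0233.
The Pigouvian tax equals MEC at Q*: 4.5 + 1.2×1.0233 = 5.7280.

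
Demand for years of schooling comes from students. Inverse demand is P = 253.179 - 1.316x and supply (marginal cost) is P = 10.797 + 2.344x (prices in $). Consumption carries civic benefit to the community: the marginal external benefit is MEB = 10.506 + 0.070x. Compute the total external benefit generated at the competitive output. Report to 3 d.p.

$849.255

Market equilibrium (private): 10.797 + 2.344x = 253.179 - 1.316x → x_m = 66.2246.
Total external benefit = ∫₀^{x_m} (10.506 + 0.070x) dx = 10.506×66.2246 + ½×0.070×66.2246² = 849.2551.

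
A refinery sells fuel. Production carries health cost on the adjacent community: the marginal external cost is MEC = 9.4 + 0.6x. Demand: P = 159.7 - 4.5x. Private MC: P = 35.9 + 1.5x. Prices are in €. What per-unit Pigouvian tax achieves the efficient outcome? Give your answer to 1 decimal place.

Social marginal cost = private MC + MEC = 45.3 + 2.1x.
Set SMC = demand: 45.3 + 2.1x = 159.7 - 4.5x → x* = 17.3333.
The Pigouvian tax equals MEC at x*: 9.4 + 0.6×17.3333 = 19.8000.

tax = €19.8 per unit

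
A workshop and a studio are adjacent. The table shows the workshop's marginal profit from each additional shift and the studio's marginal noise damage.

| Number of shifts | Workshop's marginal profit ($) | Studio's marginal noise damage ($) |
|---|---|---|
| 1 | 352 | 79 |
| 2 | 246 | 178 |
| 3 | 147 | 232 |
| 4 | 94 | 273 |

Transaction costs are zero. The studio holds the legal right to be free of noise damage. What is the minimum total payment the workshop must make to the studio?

$257

Efficient level: marginal profit ≥ marginal noise damage through level 2, so k* = 2.
With the studio holding the right, the workshop must at least compensate total damage at k*: 79 + 178 = 257.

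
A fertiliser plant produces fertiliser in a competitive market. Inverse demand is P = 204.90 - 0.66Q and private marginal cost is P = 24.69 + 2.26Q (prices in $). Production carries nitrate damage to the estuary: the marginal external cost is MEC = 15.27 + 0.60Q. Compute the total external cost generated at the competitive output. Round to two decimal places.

$2085.05

Market equilibrium (private): 24.69 + 2.26Q = 204.90 - 0.66Q → Q_m = 61.7158.
Total external cost = ∫₀^{Q_m} (15.27 + 0.60Q) dQ = 15.27×61.7158 + ½×0.60×61.7158² = 2085.0523.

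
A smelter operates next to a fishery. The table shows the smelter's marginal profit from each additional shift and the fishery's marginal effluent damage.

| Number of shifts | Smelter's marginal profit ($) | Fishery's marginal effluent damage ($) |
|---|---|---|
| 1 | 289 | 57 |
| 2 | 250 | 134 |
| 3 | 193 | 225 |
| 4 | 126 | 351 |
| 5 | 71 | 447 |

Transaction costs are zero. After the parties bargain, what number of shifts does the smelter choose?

Bargaining reaches the level where marginal profit last exceeds marginal effluent damage.
That holds through level 2 (250 ≥ 134) but not at 3 (193 < 225).

2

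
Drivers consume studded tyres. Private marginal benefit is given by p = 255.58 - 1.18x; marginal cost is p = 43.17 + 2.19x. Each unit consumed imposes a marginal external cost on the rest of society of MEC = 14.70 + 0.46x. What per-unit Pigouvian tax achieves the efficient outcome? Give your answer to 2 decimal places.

Social marginal benefit = demand − MEC = 240.88 - 1.64x.
Set SMB = MC: 240.88 - 1.64x = 43.17 + 2.19x → x* = 51.6214.
The Pigouvian tax equals MEC at x*: 14.70 + 0.46×51.6214 = 38.4458.

tax = 38.45 per unit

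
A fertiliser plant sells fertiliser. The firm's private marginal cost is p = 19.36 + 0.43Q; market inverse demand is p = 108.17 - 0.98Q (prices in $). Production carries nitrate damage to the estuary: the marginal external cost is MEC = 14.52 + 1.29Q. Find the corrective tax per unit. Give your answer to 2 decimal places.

tax = $50.01 per unit

Social marginal cost = private MC + MEC = 33.88 + 1.72Q.
Set SMC = demand: 33.88 + 1.72Q = 108.17 - 0.98Q → Q* = 27.5148.
The Pigouvian tax equals MEC at Q*: 14.52 + 1.29×27.5148 = 50.0141.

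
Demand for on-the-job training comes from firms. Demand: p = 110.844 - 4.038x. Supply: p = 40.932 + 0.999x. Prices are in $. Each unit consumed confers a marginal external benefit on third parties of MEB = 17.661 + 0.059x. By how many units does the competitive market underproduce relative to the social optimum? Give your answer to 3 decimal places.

Market equilibrium (private): 40.932 + 0.999x = 110.844 - 4.038x → x_m = 13.8797.
Social marginal benefit = demand + MEB = 128.505 - 3.979x.
Set SMB = MC: 128.505 - 3.979x = 40.932 + 0.999x → x* = 17.5920.
Gap = |13.8797 − 17.5920| = 3.7123.

3.712 units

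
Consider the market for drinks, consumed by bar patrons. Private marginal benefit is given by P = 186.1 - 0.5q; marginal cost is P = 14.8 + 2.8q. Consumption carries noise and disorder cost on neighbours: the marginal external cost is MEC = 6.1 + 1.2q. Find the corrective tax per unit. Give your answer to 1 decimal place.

Social marginal benefit = demand − MEC = 180.0 - 1.7q.
Set SMB = MC: 180.0 - 1.7q = 14.8 + 2.8q → q* = 36.7111.
The Pigouvian tax equals MEC at q*: 6.1 + 1.2×36.7111 = 50.1533.

tax = 50.2 per unit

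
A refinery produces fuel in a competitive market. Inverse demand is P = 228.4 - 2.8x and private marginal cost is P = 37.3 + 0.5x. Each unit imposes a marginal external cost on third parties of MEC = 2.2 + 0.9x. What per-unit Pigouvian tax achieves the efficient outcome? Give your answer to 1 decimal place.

tax = 42.7 per unit

Social marginal cost = private MC + MEC = 39.5 + 1.4x.
Set SMC = demand: 39.5 + 1.4x = 228.4 - 2.8x → x* = 44.9762.
The Pigouvian tax equals MEC at x*: 2.2 + 0.9×44.9762 = 42.6786.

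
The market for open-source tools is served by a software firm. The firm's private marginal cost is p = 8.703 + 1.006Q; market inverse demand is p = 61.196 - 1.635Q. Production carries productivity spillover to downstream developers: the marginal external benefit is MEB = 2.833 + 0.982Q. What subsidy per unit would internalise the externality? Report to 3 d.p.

Social marginal cost = private MC − MEB = 5.870 + 0.024Q.
Set SMC = demand: 5.870 + 0.024Q = 61.196 - 1.635Q → Q* = 33.3490.
The Pigouvian subsidy equals MEB at Q*: 2.833 + 0.982×33.3490 = 35.5817.

subsidy = 35.582 per unit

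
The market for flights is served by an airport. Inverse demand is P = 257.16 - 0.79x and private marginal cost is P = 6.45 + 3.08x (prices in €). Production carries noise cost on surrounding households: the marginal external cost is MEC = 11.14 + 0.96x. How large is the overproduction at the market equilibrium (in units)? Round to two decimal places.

15.18 units

Market equilibrium (private): 6.45 + 3.08x = 257.16 - 0.79x → x_m = 64.7829.
Social marginal cost = private MC + MEC = 17.59 + 4.04x.
Set SMC = demand: 17.59 + 4.04x = 257.16 - 0.79x → x* = 49.6004.
Gap = |64.7829 − 49.6004| = 15.1825.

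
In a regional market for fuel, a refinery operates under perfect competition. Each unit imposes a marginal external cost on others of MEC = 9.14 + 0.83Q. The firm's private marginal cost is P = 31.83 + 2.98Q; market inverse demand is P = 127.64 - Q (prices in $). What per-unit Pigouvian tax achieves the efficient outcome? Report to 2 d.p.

tax = $24.10 per unit

Social marginal cost = private MC + MEC = 40.97 + 3.81Q.
Set SMC = demand: 40.97 + 3.81Q = 127.64 - Q → Q* = 18.0187.
The Pigouvian tax equals MEC at Q*: 9.14 + 0.83×18.0187 = 24.0955.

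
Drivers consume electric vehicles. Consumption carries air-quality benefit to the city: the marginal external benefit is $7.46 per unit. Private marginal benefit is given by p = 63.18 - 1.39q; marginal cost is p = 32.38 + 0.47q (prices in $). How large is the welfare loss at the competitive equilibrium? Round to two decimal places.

Market equilibrium (private): 32.38 + 0.47q = 63.18 - 1.39q → q_m = 16.5591.
Social marginal benefit = demand + MEB = 70.64 - 1.39q.
Set SMB = MC: 70.64 - 1.39q = 32.38 + 0.47q → q* = 20.5699.
The loss is the area between SMB and MC from q* to q_m; with linear curves that's a triangle of height MEB(q_m).
DWL = ½ × 4.0108 × 7.4600 = 14.9603.

DWL = $14.96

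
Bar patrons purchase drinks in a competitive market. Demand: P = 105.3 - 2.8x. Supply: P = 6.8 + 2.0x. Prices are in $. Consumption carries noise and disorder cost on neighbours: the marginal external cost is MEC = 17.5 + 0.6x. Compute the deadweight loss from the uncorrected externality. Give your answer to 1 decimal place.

Market equilibrium (private): 6.8 + 2.0x = 105.3 - 2.8x → x_m = 20.5208.
Social marginal benefit = demand − MEC = 87.8 - 3.4x.
Set SMB = MC: 87.8 - 3.4x = 6.8 + 2.0x → x* = 15.0000.
Height of the DWL triangle at x_m is MC(x_m) − SMB(x_m) = MEC(x_m) = 29.8125.
DWL = ½ × 5.5208 × 29.8125 = 82.2944.

DWL = $82.3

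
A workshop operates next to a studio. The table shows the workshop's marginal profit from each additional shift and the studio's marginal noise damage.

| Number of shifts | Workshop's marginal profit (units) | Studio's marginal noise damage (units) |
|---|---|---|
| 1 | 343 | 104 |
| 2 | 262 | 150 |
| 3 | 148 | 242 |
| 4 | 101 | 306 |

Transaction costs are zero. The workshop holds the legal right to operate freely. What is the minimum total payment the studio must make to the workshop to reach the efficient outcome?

249

Left alone the workshop would choose level 4 (marginal profit stays positive).
Efficient level: k* = 2 (marginal profit ≥ marginal noise damage through 2).
The studio must at least cover the workshop's forgone profit from cutting 4→2: 148 + 101 = 249.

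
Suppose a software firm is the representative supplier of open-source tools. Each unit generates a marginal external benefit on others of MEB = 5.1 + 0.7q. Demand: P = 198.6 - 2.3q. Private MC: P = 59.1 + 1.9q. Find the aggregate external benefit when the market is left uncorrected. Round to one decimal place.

Market equilibrium (private): 59.1 + 1.9q = 198.6 - 2.3q → q_m = 33.2143.
Total external benefit = ∫₀^{q_m} (5.1 + 0.7q) dq = 5.1×33.2143 + ½×0.7×33.2143² = 555.5093.

555.5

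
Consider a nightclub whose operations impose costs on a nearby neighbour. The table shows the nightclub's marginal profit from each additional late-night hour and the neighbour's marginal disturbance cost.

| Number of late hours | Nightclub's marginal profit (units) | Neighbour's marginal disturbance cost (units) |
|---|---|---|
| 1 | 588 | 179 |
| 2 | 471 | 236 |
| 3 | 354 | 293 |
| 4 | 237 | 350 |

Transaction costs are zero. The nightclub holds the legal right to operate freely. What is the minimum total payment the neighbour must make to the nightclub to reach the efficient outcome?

Left alone the nightclub would choose level 4 (marginal profit stays positive).
Efficient level: k* = 3 (marginal profit ≥ marginal disturbance cost through 3).
The neighbour must at least cover the nightclub's forgone profit from cutting 4→3: 237 = 237.

237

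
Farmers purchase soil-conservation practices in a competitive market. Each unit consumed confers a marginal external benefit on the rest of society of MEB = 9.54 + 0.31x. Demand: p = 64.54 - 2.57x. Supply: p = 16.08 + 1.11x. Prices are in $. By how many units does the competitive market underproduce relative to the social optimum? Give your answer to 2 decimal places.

Market equilibrium (private): 16.08 + 1.11x = 64.54 - 2.57x → x_m = 13.1685.
Social marginal benefit = demand + MEB = 74.08 - 2.26x.
Set SMB = MC: 74.08 - 2.26x = 16.08 + 1.11x → x* = 17.2107.
Gap = |13.1685 − 17.2107| = 4.0422.

4.04 units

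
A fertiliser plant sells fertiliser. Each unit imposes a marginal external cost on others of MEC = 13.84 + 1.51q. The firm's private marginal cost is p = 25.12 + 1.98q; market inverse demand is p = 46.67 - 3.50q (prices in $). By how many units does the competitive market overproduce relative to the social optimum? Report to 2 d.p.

2.83 units

Market equilibrium (private): 25.12 + 1.98q = 46.67 - 3.50q → q_m = 3.9325.
Social marginal cost = private MC + MEC = 38.96 + 3.49q.
Set SMC = demand: 38.96 + 3.49q = 46.67 - 3.50q → q* = 1.1030.
Gap = |3.9325 − 1.1030| = 2.8295.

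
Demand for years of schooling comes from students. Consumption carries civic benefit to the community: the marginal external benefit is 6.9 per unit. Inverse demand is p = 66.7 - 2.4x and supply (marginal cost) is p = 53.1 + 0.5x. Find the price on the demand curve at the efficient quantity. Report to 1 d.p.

P = 49.7

Social marginal benefit = demand + MEB = 73.6 - 2.4x.
Set SMB = MC: 73.6 - 2.4x = 53.1 + 0.5x → x* = 7.0690.
Consumer price on the demand curve at x*: 66.7 − 2.4×7.0690 = 49.7344.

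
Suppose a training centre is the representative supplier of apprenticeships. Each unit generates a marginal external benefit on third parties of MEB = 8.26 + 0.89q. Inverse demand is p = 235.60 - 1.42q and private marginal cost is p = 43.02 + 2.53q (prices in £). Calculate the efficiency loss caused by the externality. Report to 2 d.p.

Market equilibrium (private): 43.02 + 2.53q = 235.60 - 1.42q → q_m = 48.7544.
Social marginal cost = private MC − MEB = 34.76 + 1.64q.
Set SMC = demand: 34.76 + 1.64q = 235.60 - 1.42q → q* = 65.6340.
The welfare-loss triangle has base |q_m − q*| and height MEB(q_m) (the vertical gap between SMC and demand is zero at q* and MEB at q_m).
DWL = ½ × 16.8796 × 51.6514 = 435.9275.

DWL = £435.93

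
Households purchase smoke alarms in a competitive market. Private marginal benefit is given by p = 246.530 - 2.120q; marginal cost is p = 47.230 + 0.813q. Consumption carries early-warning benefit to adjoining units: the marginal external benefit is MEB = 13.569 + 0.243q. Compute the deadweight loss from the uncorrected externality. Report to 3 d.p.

Market equilibrium (private): 47.230 + 0.813q = 246.530 - 2.120q → q_m = 67.9509.
Social marginal benefit = demand + MEB = 260.099 - 1.877q.
Set SMB = MC: 260.099 - 1.877q = 47.230 + 0.813q → q* = 79.1335.
The welfare-loss triangle has base |q_m − q*| and height MEB(q_m) (the vertical gap between SMB and MC is zero at q* and MEB at q_m).
DWL = ½ × 11.1826 × 30.0811 = 168.1925.

DWL = 168.192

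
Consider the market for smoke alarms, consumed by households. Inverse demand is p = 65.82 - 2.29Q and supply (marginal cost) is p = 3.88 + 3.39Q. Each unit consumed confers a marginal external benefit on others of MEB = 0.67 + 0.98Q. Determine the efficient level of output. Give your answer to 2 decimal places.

Social marginal benefit = demand + MEB = 66.49 - 1.31Q.
Set SMB = MC: 66.49 - 1.31Q = 3.88 + 3.39Q → Q* = 13.3213.

Q* = 13.32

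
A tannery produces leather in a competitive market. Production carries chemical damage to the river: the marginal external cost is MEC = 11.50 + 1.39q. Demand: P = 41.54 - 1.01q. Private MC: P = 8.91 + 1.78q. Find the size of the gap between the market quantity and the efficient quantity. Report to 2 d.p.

6.64 units

Market equilibrium (private): 8.91 + 1.78q = 41.54 - 1.01q → q_m = 11.6953.
Social marginal cost = private MC + MEC = 20.41 + 3.17q.
Set SMC = demand: 20.41 + 3.17q = 41.54 - 1.01q → q* = 5.0550.
Gap = |11.6953 − 5.0550| = 6.6403.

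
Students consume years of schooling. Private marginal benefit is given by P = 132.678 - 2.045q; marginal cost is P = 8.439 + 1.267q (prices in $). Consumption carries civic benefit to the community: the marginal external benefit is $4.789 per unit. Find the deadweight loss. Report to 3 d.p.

DWL = $3.462

Market equilibrium (private): 8.439 + 1.267q = 132.678 - 2.045q → q_m = 37.5118.
Social marginal benefit = demand + MEB = 137.467 - 2.045q.
Set SMB = MC: 137.467 - 2.045q = 8.439 + 1.267q → q* = 38.9577.
The welfare-loss triangle has base |q_m − q*| and height MEB(q_m) (the vertical gap between SMB and MC is zero at q* and MEB at q_m).
DWL = ½ × 1.4459 × 4.7890 = 3.4622.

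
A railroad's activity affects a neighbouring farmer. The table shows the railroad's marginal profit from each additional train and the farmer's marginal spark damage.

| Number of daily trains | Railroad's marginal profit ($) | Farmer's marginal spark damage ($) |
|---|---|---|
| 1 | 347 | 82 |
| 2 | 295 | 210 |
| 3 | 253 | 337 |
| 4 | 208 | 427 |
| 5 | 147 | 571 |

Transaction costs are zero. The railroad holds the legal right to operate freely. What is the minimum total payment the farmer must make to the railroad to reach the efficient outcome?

$608

Left alone the railroad would choose level 5 (marginal profit stays positive).
Efficient level: k* = 2 (marginal profit ≥ marginal spark damage through 2).
The farmer must at least cover the railroad's forgone profit from cutting 5→2: 253 + 208 + 147 = 608.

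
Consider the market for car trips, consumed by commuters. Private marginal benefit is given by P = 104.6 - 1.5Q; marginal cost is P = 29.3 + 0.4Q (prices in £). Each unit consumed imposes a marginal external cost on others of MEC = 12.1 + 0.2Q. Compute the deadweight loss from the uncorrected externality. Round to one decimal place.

DWL = £95.5

Market equilibrium (private): 29.3 + 0.4Q = 104.6 - 1.5Q → Q_m = 39.6316.
Social marginal benefit = demand − MEC = 92.5 - 1.7Q.
Set SMB = MC: 92.5 - 1.7Q = 29.3 + 0.4Q → Q* = 30.0952.
Height of the DWL triangle at Q_m is MC(Q_m) − SMB(Q_m) = MEC(Q_m) = 20.0263.
DWL = ½ × 9.5364 × 20.0263 = 95.4894.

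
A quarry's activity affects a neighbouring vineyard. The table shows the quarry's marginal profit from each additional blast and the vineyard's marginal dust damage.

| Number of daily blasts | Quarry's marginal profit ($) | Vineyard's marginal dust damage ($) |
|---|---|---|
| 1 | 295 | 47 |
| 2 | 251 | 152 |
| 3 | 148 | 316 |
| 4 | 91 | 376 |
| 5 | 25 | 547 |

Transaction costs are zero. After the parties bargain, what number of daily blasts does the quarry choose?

Bargaining reaches the level where marginal profit last exceeds marginal dust damage.
That holds through level 2 (251 ≥ 152) but not at 3 (148 < 316).

2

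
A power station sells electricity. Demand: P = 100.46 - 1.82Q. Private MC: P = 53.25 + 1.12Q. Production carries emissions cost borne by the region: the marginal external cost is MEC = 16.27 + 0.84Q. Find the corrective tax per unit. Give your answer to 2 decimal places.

tax = 23.15 per unit

Social marginal cost = private MC + MEC = 69.52 + 1.96Q.
Set SMC = demand: 69.52 + 1.96Q = 100.46 - 1.82Q → Q* = 8.1852.
The Pigouvian tax equals MEC at Q*: 16.27 + 0.84×8.1852 = 23.1456.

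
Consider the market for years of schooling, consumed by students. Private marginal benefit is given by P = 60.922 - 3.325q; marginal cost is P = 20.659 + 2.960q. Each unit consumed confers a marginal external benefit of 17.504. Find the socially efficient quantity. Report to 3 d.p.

Social marginal benefit = demand + MEB = 78.426 - 3.325q.
Set SMB = MC: 78.426 - 3.325q = 20.659 + 2.960q → q* = 9.1912.

q* = 9.191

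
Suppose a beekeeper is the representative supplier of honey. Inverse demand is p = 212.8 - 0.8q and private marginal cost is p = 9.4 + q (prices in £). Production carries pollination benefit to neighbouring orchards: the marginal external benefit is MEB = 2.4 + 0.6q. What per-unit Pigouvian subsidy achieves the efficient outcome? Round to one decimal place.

Social marginal cost = private MC − MEB = 7.0 + 0.4q.
Set SMC = demand: 7.0 + 0.4q = 212.8 - 0.8q → q* = 171.5000.
The Pigouvian subsidy equals MEB at q*: 2.4 + 0.6×171.5000 = 105.3000.

subsidy = £105.3 per unit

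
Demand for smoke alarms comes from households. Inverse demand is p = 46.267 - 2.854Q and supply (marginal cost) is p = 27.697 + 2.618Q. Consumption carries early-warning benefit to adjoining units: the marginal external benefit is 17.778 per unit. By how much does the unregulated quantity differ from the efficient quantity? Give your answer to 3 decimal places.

Market equilibrium (private): 27.697 + 2.618Q = 46.267 - 2.854Q → Q_m = 3.3936.
Social marginal benefit = demand + MEB = 64.045 - 2.854Q.
Set SMB = MC: 64.045 - 2.854Q = 27.697 + 2.618Q → Q* = 6.6425.
Gap = |3.3936 − 6.6425| = 3.2489.

3.249 units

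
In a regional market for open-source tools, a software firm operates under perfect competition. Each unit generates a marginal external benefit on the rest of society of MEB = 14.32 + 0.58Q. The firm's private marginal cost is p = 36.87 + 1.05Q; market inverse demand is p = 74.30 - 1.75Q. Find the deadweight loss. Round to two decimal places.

DWL = 109.74

Market equilibrium (private): 36.87 + 1.05Q = 74.30 - 1.75Q → Q_m = 13.3679.
Social marginal cost = private MC − MEB = 22.55 + 0.47Q.
Set SMC = demand: 22.55 + 0.47Q = 74.30 - 1.75Q → Q* = 23.3108.
The loss is the area between SMC and demand from Q* to Q_m; with linear curves that's a triangle of height MEB(Q_m).
DWL = ½ × 9.9429 × 22.0734 = 109.7368.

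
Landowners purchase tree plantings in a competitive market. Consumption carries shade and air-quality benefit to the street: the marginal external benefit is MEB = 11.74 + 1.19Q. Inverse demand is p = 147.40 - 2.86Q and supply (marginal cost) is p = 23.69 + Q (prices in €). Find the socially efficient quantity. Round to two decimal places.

Q* = 50.73

Social marginal benefit = demand + MEB = 159.14 - 1.67Q.
Set SMB = MC: 159.14 - 1.67Q = 23.69 + Q → Q* = 50.7303.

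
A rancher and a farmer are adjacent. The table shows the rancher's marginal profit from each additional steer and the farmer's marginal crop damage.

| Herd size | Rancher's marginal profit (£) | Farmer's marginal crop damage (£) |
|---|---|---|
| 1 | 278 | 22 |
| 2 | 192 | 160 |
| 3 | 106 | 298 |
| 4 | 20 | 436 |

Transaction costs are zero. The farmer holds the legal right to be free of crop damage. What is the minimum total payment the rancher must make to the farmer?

£182

Efficient level: marginal profit ≥ marginal crop damage through level 2, so k* = 2.
With the farmer holding the right, the rancher must at least compensate total damage at k*: 22 + 160 = 182.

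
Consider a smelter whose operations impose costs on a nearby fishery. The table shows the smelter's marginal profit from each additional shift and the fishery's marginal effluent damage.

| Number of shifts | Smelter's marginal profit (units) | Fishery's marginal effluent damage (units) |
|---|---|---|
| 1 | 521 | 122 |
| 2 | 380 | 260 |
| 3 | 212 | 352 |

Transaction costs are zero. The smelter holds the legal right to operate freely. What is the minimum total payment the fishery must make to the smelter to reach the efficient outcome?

212

Left alone the smelter would choose level 3 (marginal profit stays positive).
Efficient level: k* = 2 (marginal profit ≥ marginal effluent damage through 2).
The fishery must at least cover the smelter's forgone profit from cutting 3→2: 212 = 212.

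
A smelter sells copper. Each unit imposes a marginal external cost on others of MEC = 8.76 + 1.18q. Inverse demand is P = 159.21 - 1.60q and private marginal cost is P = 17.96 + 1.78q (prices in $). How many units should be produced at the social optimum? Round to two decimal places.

Social marginal cost = private MC + MEC = 26.72 + 2.96q.
Set SMC = demand: 26.72 + 2.96q = 159.21 - 1.60q → q* = 29.0548.

q* = 29.05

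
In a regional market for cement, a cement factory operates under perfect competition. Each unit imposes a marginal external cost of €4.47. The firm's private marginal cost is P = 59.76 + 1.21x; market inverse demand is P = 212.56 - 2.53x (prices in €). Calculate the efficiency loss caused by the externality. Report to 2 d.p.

DWL = €2.67

Market equilibrium (private): 59.76 + 1.21x = 212.56 - 2.53x → x_m = 40.8556.
Social marginal cost = private MC + MEC = 64.23 + 1.21x.
Set SMC = demand: 64.23 + 1.21x = 212.56 - 2.53x → x* = 39.6604.
The welfare-loss triangle has base |x_m − x*| and height MEC(x_m) (the vertical gap between SMC and demand is zero at x* and MEC at x_m).
DWL = ½ × 1.1952 × 4.4700 = 2.6713.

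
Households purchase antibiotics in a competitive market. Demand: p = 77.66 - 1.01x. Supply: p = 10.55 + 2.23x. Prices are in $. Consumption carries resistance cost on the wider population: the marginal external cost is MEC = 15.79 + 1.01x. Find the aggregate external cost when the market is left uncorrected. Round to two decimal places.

$543.72

Market equilibrium (private): 10.55 + 2.23x = 77.66 - 1.01x → x_m = 20.7130.
Total external cost = ∫₀^{x_m} (15.79 + 1.01x) dx = 15.79×20.7130 + ½×1.01×20.7130² = 543.7176.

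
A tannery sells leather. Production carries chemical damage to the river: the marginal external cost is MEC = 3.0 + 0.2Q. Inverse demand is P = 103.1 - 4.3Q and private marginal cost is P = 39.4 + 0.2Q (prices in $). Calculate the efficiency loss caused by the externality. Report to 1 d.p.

Market equilibrium (private): 39.4 + 0.2Q = 103.1 - 4.3Q → Q_m = 14.1556.
Social marginal cost = private MC + MEC = 42.4 + 0.4Q.
Set SMC = demand: 42.4 + 0.4Q = 103.1 - 4.3Q → Q* = 12.9149.
The loss is the area between SMC and demand from Q* to Q_m; with linear curves that's a triangle of height MEC(Q_m).
DWL = ½ × 1.2407 × 5.8311 = 3.6173.

DWL = $3.6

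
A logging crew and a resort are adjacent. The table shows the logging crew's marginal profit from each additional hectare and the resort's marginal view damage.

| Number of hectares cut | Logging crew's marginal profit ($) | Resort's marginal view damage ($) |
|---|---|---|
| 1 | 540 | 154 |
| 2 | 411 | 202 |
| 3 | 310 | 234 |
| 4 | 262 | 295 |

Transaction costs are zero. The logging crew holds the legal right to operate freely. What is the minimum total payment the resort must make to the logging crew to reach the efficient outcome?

Left alone the logging crew would choose level 4 (marginal profit stays positive).
Efficient level: k* = 3 (marginal profit ≥ marginal view damage through 3).
The resort must at least cover the logging crew's forgone profit from cutting 4→3: 262 = 262.

$262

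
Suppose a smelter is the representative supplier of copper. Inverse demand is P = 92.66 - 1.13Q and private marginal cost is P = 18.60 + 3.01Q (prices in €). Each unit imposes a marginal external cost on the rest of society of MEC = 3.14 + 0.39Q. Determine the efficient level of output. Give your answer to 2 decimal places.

Q* = 15.66

Social marginal cost = private MC + MEC = 21.74 + 3.40Q.
Set SMC = demand: 21.74 + 3.40Q = 92.66 - 1.13Q → Q* = 15.6556.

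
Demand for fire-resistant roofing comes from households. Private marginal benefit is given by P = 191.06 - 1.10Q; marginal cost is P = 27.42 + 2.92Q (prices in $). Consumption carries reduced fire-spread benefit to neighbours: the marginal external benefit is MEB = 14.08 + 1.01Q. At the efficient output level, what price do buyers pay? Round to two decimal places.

P = $126.11

Social marginal benefit = demand + MEB = 205.14 - 0.09Q.
Set SMB = MC: 205.14 - 0.09Q = 27.42 + 2.92Q → Q* = 59.0432.
Consumer price on the demand curve at Q*: 191.06 − 1.10×59.0432 = 126.1125.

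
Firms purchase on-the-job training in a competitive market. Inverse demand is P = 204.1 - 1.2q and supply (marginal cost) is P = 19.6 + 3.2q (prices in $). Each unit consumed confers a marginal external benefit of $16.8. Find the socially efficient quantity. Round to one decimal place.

Social marginal benefit = demand + MEB = 220.9 - 1.2q.
Set SMB = MC: 220.9 - 1.2q = 19.6 + 3.2q → q* = 45.7500.

q* = 45.8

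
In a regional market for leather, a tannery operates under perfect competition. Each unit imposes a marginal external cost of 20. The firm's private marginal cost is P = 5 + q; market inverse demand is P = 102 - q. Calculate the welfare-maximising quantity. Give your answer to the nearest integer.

Social marginal cost = private MC + MEC = 25 + q.
Set SMC = demand: 25 + q = 102 - q → q* = 38.5000.

q* = 39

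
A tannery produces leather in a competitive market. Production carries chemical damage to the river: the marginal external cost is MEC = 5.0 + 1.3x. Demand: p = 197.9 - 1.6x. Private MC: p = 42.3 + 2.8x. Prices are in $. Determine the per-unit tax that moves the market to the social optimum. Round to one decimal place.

tax = $39.3 per unit

Social marginal cost = private MC + MEC = 47.3 + 4.1x.
Set SMC = demand: 47.3 + 4.1x = 197.9 - 1.6x → x* = 26.4211.
The Pigouvian tax equals MEC at x*: 5.0 + 1.3×26.4211 = 39.3474.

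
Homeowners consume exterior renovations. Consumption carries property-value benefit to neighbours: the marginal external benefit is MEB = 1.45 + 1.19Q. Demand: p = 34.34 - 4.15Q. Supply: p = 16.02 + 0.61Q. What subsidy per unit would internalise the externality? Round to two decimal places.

Social marginal benefit = demand + MEB = 35.79 - 2.96Q.
Set SMB = MC: 35.79 - 2.96Q = 16.02 + 0.61Q → Q* = 5.5378.
The Pigouvian subsidy equals MEB at Q*: 1.45 + 1.19×5.5378 = 8.0400.

subsidy = 8.04 per unit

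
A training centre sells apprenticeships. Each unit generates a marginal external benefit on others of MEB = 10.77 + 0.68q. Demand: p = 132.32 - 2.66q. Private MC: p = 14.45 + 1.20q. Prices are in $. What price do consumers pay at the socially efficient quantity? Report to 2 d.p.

Social marginal cost = private MC − MEB = 3.68 + 0.52q.
Set SMC = demand: 3.68 + 0.52q = 132.32 - 2.66q → q* = 40.4528.
Consumer price on the demand curve at q*: 132.32 − 2.66×40.4528 = 24.7156.

P = $24.72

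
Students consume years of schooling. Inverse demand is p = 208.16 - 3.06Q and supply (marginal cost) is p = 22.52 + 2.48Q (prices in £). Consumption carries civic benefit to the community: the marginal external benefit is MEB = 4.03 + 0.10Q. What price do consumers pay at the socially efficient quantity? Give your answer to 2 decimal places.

P = £101.47

Social marginal benefit = demand + MEB = 212.19 - 2.96Q.
Set SMB = MC: 212.19 - 2.96Q = 22.52 + 2.48Q → Q* = 34.8658.
Consumer price on the demand curve at Q*: 208.16 − 3.06×34.8658 = 101.4707.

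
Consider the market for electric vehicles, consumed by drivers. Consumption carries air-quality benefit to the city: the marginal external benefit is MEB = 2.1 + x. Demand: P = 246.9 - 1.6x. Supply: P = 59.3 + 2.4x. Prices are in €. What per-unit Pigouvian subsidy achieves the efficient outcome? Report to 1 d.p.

Social marginal benefit = demand + MEB = 249.0 - 0.6x.
Set SMB = MC: 249.0 - 0.6x = 59.3 + 2.4x → x* = 63.2333.
The Pigouvian subsidy equals MEB at x*: 2.1 + 1.0×63.2333 = 65.3333.

subsidy = €65.3 per unit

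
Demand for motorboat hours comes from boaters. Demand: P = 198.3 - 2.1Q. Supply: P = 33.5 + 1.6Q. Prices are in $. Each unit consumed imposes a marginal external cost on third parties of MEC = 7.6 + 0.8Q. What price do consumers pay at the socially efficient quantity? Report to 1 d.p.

P = $124.9

Social marginal benefit = demand − MEC = 190.7 - 2.9Q.
Set SMB = MC: 190.7 - 2.9Q = 33.5 + 1.6Q → Q* = 34.9333.
Consumer price on the demand curve at Q*: 198.3 − 2.1×34.9333 = 124.9401.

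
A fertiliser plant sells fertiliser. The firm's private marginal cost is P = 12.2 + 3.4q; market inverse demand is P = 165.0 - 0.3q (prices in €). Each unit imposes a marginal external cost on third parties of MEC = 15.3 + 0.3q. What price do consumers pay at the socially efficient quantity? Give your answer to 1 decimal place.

Social marginal cost = private MC + MEC = 27.5 + 3.7q.
Set SMC = demand: 27.5 + 3.7q = 165.0 - 0.3q → q* = 34.3750.
Consumer price on the demand curve at q*: 165.0 − 0.3×34.3750 = 154.6875.

P = €154.7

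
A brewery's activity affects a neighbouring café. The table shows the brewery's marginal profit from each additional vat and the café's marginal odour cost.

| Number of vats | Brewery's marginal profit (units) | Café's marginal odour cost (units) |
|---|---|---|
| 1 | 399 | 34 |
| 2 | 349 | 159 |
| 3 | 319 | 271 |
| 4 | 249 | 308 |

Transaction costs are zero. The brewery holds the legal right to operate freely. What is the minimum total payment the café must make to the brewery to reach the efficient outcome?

Left alone the brewery would choose level 4 (marginal profit stays positive).
Efficient level: k* = 3 (marginal profit ≥ marginal odour cost through 3).
The café must at least cover the brewery's forgone profit from cutting 4→3: 249 = 249.

249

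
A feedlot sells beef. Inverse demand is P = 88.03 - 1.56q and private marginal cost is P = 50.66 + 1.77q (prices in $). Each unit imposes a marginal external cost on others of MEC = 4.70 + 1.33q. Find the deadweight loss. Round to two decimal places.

DWL = $41.33

Market equilibrium (private): 50.66 + 1.77q = 88.03 - 1.56q → q_m = 11.2222.
Social marginal cost = private MC + MEC = 55.36 + 3.10q.
Set SMC = demand: 55.36 + 3.10q = 88.03 - 1.56q → q* = 7.0107.
Between q* and q_m the wedge SMC − demand runs linearly from 0 to MEC(q_m), so the loss is a triangle.
DWL = ½ × 4.2115 × 19.6256 = 41.3266.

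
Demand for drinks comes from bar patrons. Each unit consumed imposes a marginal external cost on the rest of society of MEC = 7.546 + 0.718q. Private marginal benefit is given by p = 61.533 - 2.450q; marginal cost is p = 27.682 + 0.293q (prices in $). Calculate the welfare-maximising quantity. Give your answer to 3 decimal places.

q* = 7.600

Social marginal benefit = demand − MEC = 53.987 - 3.168q.
Set SMB = MC: 53.987 - 3.168q = 27.682 + 0.293q → q* = 7.6004.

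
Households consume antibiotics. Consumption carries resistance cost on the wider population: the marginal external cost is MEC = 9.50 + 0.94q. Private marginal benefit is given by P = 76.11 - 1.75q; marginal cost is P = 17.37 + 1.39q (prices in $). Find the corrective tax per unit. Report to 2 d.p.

tax = $20.84 per unit

Social marginal benefit = demand − MEC = 66.61 - 2.69q.
Set SMB = MC: 66.61 - 2.69q = 17.37 + 1.39q → q* = 12.0686.
The Pigouvian tax equals MEC at q*: 9.50 + 0.94×12.0686 = 20.8445.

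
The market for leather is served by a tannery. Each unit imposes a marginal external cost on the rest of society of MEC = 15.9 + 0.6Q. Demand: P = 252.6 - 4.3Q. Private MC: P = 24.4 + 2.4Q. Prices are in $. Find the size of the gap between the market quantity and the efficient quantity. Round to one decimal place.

5.0 units

Market equilibrium (private): 24.4 + 2.4Q = 252.6 - 4.3Q → Q_m = 34.0597.
Social marginal cost = private MC + MEC = 40.3 + 3.0Q.
Set SMC = demand: 40.3 + 3.0Q = 252.6 - 4.3Q → Q* = 29.0822.
Gap = |34.0597 − 29.0822| = 4.9775.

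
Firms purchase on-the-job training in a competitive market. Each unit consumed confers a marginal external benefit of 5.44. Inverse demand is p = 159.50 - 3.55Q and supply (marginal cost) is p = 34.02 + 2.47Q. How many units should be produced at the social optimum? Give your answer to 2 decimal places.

Social marginal benefit = demand + MEB = 164.94 - 3.55Q.
Set SMB = MC: 164.94 - 3.55Q = 34.02 + 2.47Q → Q* = 21.7475.

Q* = 21.75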